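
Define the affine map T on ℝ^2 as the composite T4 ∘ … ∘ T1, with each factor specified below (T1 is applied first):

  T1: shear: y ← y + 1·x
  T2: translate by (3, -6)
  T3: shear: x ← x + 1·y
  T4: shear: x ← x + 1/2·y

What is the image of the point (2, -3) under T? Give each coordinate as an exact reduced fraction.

T1 shear: y ← y + 1·x: (2, -3) → (2, -1)
T2 translate by (3, -6): (2, -1) → (5, -7)
T3 shear: x ← x + 1·y: (5, -7) → (-2, -7)
T4 shear: x ← x + 1/2·y: (-2, -7) → (-11/2, -7)

T(p) = (-11/2, -7)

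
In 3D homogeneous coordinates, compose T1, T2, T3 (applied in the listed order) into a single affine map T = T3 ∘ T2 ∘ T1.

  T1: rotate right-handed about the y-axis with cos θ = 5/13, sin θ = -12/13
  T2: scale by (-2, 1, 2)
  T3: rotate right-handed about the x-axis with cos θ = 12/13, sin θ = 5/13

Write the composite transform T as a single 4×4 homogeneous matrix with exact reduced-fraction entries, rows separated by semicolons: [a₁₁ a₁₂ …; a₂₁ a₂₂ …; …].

T = [-10/13 0 24/13 0; -120/169 12/13 -50/169 0; 288/169 5/13 120/169 0; 0 0 0 1]

T1 = [5/13 0 -12/13 0; 0 1 0 0; 12/13 0 5/13 0; 0 0 0 1]
T2·T1 = [-10/13 0 24/13 0; 0 1 0 0; 24/13 0 10/13 0; 0 0 0 1]
T3·…·T1 = [-10/13 0 24/13 0; -120/169 12/13 -50/169 0; 288/169 5/13 120/169 0; 0 0 0 1]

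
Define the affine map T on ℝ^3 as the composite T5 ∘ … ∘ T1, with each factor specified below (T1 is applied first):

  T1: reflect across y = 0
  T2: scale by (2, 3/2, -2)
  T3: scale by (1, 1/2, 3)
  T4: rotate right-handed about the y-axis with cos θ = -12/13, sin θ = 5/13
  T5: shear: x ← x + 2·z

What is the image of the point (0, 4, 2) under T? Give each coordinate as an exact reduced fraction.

T(p) = (228/13, -3, 144/13)

T1 reflect across y = 0: (0, 4, 2) → (0, -4, 2)
T2 scale by (2, 3/2, -2): (0, -4, 2) → (0, -6, -4)
T3 scale by (1, 1/2, 3): (0, -6, -4) → (0, -3, -12)
T4 rotate right-handed about the y-axis with cos θ = -12/13, sin θ = 5/13: (0, -3, -12) → (-60/13, -3, 144/13)
T5 shear: x ← x + 2·z: (-60/13, -3, 144/13) → (228/13, -3, 144/13)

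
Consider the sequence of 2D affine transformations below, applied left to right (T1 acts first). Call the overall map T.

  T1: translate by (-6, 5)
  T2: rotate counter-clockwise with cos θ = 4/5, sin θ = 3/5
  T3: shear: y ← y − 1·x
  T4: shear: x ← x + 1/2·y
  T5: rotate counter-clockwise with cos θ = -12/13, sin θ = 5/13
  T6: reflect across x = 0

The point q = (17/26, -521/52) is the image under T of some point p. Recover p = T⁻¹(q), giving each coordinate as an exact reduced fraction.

p = (1/2, 1)

T1 = [1 0 -6; 0 1 5; 0 0 1]
T2·T1 = [4/5 -3/5 -39/5; 3/5 4/5 2/5; 0 0 1]
T3·…·T1 = [4/5 -3/5 -39/5; -1/5 7/5 41/5; 0 0 1]
T4·…·T1 = [7/10 1/10 -37/10; -1/5 7/5 41/5; 0 0 1]
T5·…·T1 = [-37/65 -41/65 17/65; 59/130 -163/130 -1169/130; 0 0 1]
T6·…·T1 = [37/65 41/65 -17/65; 59/130 -163/130 -1169/130; 0 0 1]
det M = -1; M⁻¹ = [163/130 41/65 6; 59/130 -37/65 -5; 0 0 1]
M⁻¹ · (17/26, -521/52)ᵀ = (1/2, 1)ᵀ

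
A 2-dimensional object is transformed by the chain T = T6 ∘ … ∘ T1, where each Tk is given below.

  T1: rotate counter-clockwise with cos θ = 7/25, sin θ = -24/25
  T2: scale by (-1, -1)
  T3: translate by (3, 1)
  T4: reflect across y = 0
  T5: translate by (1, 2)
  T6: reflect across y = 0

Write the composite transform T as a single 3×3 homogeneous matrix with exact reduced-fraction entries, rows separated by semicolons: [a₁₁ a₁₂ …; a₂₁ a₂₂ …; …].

T = [-7/25 -24/25 4; 24/25 -7/25 -1; 0 0 1]

T1 = [7/25 24/25 0; -24/25 7/25 0; 0 0 1]
T2·T1 = [-7/25 -24/25 0; 24/25 -7/25 0; 0 0 1]
T3·…·T1 = [-7/25 -24/25 3; 24/25 -7/25 1; 0 0 1]
T4·…·T1 = [-7/25 -24/25 3; -24/25 7/25 -1; 0 0 1]
T5·…·T1 = [-7/25 -24/25 4; -24/25 7/25 1; 0 0 1]
T6·…·T1 = [-7/25 -24/25 4; 24/25 -7/25 -1; 0 0 1]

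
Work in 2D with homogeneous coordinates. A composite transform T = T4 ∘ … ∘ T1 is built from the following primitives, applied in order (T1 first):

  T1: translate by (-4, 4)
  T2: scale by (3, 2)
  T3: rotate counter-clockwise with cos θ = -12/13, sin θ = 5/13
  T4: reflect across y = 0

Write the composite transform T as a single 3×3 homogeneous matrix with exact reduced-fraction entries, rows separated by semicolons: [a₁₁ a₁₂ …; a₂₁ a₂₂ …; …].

T = [-36/13 -10/13 8; -15/13 24/13 12; 0 0 1]

T1 = [1 0 -4; 0 1 4; 0 0 1]
T2·T1 = [3 0 -12; 0 2 8; 0 0 1]
T3·…·T1 = [-36/13 -10/13 8; 15/13 -24/13 -12; 0 0 1]
T4·…·T1 = [-36/13 -10/13 8; -15/13 24/13 12; 0 0 1]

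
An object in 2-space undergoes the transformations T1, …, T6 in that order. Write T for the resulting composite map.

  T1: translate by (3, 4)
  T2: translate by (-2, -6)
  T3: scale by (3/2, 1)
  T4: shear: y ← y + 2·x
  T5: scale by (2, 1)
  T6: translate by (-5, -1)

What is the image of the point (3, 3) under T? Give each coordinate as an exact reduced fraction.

T1 translate by (3, 4): (3, 3) → (6, 7)
T2 translate by (-2, -6): (6, 7) → (4, 1)
T3 scale by (3/2, 1): (4, 1) → (6, 1)
T4 shear: y ← y + 2·x: (6, 1) → (6, 13)
T5 scale by (2, 1): (6, 13) → (12, 13)
T6 translate by (-5, -1): (12, 13) → (7, 12)

T(p) = (7, 12)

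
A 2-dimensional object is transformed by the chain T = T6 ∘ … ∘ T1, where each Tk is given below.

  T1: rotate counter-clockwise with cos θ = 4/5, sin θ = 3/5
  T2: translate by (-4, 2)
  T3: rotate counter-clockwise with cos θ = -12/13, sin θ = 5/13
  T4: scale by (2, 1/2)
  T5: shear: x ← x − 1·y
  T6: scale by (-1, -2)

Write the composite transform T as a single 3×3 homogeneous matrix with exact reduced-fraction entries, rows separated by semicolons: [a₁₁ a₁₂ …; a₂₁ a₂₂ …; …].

T1 = [4/5 -3/5 0; 3/5 4/5 0; 0 0 1]
T2·T1 = [4/5 -3/5 -4; 3/5 4/5 2; 0 0 1]
T3·…·T1 = [-63/65 16/65 38/13; -16/65 -63/65 -44/13; 0 0 1]
T4·…·T1 = [-126/65 32/65 76/13; -8/65 -63/130 -22/13; 0 0 1]
T5·…·T1 = [-118/65 127/130 98/13; -8/65 -63/130 -22/13; 0 0 1]
T6·…·T1 = [118/65 -127/130 -98/13; 16/65 63/65 44/13; 0 0 1]

T = [118/65 -127/130 -98/13; 16/65 63/65 44/13; 0 0 1]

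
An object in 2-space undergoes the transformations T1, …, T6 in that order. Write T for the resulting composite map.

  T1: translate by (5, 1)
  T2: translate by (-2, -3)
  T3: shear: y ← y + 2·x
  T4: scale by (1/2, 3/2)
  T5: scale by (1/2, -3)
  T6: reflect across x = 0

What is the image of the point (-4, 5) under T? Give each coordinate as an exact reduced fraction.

T1 translate by (5, 1): (-4, 5) → (1, 6)
T2 translate by (-2, -3): (1, 6) → (-1, 3)
T3 shear: y ← y + 2·x: (-1, 3) → (-1, 1)
T4 scale by (1/2, 3/2): (-1, 1) → (-1/2, 3/2)
T5 scale by (1/2, -3): (-1/2, 3/2) → (-1/4, -9/2)
T6 reflect across x = 0: (-1/4, -9/2) → (1/4, -9/2)

T(p) = (1/4, -9/2)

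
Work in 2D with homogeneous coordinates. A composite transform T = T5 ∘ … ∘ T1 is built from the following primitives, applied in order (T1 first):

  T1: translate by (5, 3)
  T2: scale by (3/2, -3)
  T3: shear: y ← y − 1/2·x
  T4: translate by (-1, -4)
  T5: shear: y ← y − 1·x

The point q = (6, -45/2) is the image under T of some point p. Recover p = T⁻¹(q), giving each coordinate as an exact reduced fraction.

p = (-1/3, 0)

T1 = [1 0 5; 0 1 3; 0 0 1]
T2·T1 = [3/2 0 15/2; 0 -3 -9; 0 0 1]
T3·…·T1 = [3/2 0 15/2; -3/4 -3 -51/4; 0 0 1]
T4·…·T1 = [3/2 0 13/2; -3/4 -3 -67/4; 0 0 1]
T5·…·T1 = [3/2 0 13/2; -9/4 -3 -93/4; 0 0 1]
det M = -9/2; M⁻¹ = [2/3 0 -13/3; -1/2 -1/3 -9/2; 0 0 1]
M⁻¹ · (6, -45/2)ᵀ = (-1/3, 0)ᵀ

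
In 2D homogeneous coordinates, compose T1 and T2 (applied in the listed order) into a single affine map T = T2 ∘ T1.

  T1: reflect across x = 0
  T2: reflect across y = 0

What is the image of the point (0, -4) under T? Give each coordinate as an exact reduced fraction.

T(p) = (0, 4)

T1 reflect across x = 0: (0, -4) → (0, -4)
T2 reflect across y = 0: (0, -4) → (0, 4)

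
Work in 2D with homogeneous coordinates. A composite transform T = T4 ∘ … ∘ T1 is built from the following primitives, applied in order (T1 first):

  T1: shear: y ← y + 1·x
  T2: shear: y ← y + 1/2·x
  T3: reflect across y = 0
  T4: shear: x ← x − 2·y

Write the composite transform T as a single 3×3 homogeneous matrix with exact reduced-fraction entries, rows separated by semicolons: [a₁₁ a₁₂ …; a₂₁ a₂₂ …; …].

T = [4 2 0; -3/2 -1 0; 0 0 1]

T1 = [1 0 0; 1 1 0; 0 0 1]
T2·T1 = [1 0 0; 3/2 1 0; 0 0 1]
T3·…·T1 = [1 0 0; -3/2 -1 0; 0 0 1]
T4·…·T1 = [4 2 0; -3/2 -1 0; 0 0 1]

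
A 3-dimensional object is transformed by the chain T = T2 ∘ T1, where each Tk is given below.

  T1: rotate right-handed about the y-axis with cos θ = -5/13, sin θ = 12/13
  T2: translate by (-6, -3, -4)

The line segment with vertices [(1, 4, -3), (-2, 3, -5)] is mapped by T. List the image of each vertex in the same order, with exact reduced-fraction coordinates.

image vertices: (-119/13, 1, -49/13), (-128/13, 0, -3/13)

T1 rotate right-handed about the y-axis with cos θ = -5/13, sin θ = 12/13: (1, 4, -3) → (-41/13, 4, 3/13); (-2, 3, -5) → (-50/13, 3, 49/13)
T2 translate by (-6, -3, -4): (-41/13, 4, 3/13) → (-119/13, 1, -49/13); (-50/13, 3, 49/13) → (-128/13, 0, -3/13)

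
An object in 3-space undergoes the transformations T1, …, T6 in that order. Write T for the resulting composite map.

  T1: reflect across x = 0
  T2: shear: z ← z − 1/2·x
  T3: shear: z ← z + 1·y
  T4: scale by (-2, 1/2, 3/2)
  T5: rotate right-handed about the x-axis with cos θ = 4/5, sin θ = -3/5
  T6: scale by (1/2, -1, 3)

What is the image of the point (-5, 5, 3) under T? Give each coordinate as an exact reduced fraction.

T1 reflect across x = 0: (-5, 5, 3) → (5, 5, 3)
T2 shear: z ← z − 1/2·x: (5, 5, 3) → (5, 5, 1/2)
T3 shear: z ← z + 1·y: (5, 5, 1/2) → (5, 5, 11/2)
T4 scale by (-2, 1/2, 3/2): (5, 5, 11/2) → (-10, 5/2, 33/4)
T5 rotate right-handed about the x-axis with cos θ = 4/5, sin θ = -3/5: (-10, 5/2, 33/4) → (-10, 139/20, 51/10)
T6 scale by (1/2, -1, 3): (-10, 139/20, 51/10) → (-5, -139/20, 153/10)

T(p) = (-5, -139/20, 153/10)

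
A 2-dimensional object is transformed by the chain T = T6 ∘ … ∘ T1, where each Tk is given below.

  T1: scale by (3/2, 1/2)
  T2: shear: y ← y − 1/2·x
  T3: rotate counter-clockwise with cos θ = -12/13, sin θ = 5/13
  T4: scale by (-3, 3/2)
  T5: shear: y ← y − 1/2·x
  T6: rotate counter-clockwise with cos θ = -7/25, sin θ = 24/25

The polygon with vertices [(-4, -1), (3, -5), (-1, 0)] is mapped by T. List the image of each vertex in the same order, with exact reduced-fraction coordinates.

image vertices: (39/10, -3423/260), (-741/100, 13287/2600), (117/100, -8019/2600)

T1 scale by (3/2, 1/2): (-4, -1) → (-6, -1/2); (3, -5) → (9/2, -5/2); (-1, 0) → (-3/2, 0)
T2 shear: y ← y − 1/2·x: (-6, -1/2) → (-6, 5/2); (9/2, -5/2) → (9/2, -19/4); (-3/2, 0) → (-3/2, 3/4)
T3 rotate counter-clockwise with cos θ = -12/13, sin θ = 5/13: (-6, 5/2) → (119/26, -60/13); (9/2, -19/4) → (-121/52, 159/26); (-3/2, 3/4) → (57/52, -33/26)
T4 scale by (-3, 3/2): (119/26, -60/13) → (-357/26, -90/13); (-121/52, 159/26) → (363/52, 477/52); (57/52, -33/26) → (-171/52, -99/52)
T5 shear: y ← y − 1/2·x: (-357/26, -90/13) → (-357/26, -3/52); (363/52, 477/52) → (363/52, 591/104); (-171/52, -99/52) → (-171/52, -27/104)
T6 rotate counter-clockwise with cos θ = -7/25, sin θ = 24/25: (-357/26, -3/52) → (39/10, -3423/260); (363/52, 591/104) → (-741/100, 13287/2600); (-171/52, -27/104) → (117/100, -8019/2600)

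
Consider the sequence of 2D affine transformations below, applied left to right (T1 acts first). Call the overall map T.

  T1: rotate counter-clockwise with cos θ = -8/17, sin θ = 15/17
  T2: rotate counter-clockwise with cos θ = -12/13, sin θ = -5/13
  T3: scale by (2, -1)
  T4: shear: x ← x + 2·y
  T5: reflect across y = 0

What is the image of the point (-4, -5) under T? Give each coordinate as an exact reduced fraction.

T1 rotate counter-clockwise with cos θ = -8/17, sin θ = 15/17: (-4, -5) → (107/17, -20/17)
T2 rotate counter-clockwise with cos θ = -12/13, sin θ = -5/13: (107/17, -20/17) → (-1384/221, -295/221)
T3 scale by (2, -1): (-1384/221, -295/221) → (-2768/221, 295/221)
T4 shear: x ← x + 2·y: (-2768/221, 295/221) → (-2178/221, 295/221)
T5 reflect across y = 0: (-2178/221, 295/221) → (-2178/221, -295/221)

T(p) = (-2178/221, -295/221)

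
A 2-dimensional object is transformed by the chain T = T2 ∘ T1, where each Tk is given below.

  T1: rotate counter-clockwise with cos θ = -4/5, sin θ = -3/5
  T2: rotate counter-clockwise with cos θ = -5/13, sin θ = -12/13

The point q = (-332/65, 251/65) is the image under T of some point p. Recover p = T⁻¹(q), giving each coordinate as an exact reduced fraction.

p = (5, 4)

T1 = [-4/5 3/5 0; -3/5 -4/5 0; 0 0 1]
T2·T1 = [-16/65 -63/65 0; 63/65 -16/65 0; 0 0 1]
det M = 1; M⁻¹ = [-16/65 63/65 0; -63/65 -16/65 0; 0 0 1]
M⁻¹ · (-332/65, 251/65)ᵀ = (5, 4)ᵀ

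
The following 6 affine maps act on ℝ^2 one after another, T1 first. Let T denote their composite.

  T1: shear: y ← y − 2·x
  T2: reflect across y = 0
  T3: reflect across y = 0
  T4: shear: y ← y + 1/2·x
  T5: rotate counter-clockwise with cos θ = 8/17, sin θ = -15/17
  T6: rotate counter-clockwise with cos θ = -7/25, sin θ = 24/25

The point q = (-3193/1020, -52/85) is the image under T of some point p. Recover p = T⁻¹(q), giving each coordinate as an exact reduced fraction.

p = (-8/3, -9/4)

T1 = [1 0 0; -2 1 0; 0 0 1]
T2·T1 = [1 0 0; 2 -1 0; 0 0 1]
T3·…·T1 = [1 0 0; -2 1 0; 0 0 1]
T4·…·T1 = [1 0 0; -3/2 1 0; 0 0 1]
T5·…·T1 = [-29/34 15/17 0; -27/17 8/17 0; 0 0 1]
T6·…·T1 = [1499/850 -297/425 0; -159/425 304/425 0; 0 0 1]
det M = 1; M⁻¹ = [304/425 297/425 0; 159/425 1499/850 0; 0 0 1]
M⁻¹ · (-3193/1020, -52/85)ᵀ = (-8/3, -9/4)ᵀ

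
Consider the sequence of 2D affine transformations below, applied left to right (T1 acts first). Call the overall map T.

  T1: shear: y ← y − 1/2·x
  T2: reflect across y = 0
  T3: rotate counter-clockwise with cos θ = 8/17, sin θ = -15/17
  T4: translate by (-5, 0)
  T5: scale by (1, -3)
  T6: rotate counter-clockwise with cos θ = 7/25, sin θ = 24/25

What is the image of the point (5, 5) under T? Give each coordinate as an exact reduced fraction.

T(p) = (-2967/170, 3/85)

T1 shear: y ← y − 1/2·x: (5, 5) → (5, 5/2)
T2 reflect across y = 0: (5, 5/2) → (5, -5/2)
T3 rotate counter-clockwise with cos θ = 8/17, sin θ = -15/17: (5, -5/2) → (5/34, -95/17)
T4 translate by (-5, 0): (5/34, -95/17) → (-165/34, -95/17)
T5 scale by (1, -3): (-165/34, -95/17) → (-165/34, 285/17)
T6 rotate counter-clockwise with cos θ = 7/25, sin θ = 24/25: (-165/34, 285/17) → (-2967/170, 3/85)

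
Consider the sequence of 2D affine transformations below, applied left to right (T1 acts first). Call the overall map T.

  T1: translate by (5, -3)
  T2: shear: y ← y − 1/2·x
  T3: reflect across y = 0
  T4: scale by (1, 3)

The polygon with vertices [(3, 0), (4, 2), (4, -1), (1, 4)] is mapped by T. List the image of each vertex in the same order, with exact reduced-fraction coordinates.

T1 translate by (5, -3): (3, 0) → (8, -3); (4, 2) → (9, -1); (4, -1) → (9, -4); (1, 4) → (6, 1)
T2 shear: y ← y − 1/2·x: (8, -3) → (8, -7); (9, -1) → (9, -11/2); (9, -4) → (9, -17/2); (6, 1) → (6, -2)
T3 reflect across y = 0: (8, -7) → (8, 7); (9, -11/2) → (9, 11/2); (9, -17/2) → (9, 17/2); (6, -2) → (6, 2)
T4 scale by (1, 3): (8, 7) → (8, 21); (9, 11/2) → (9, 33/2); (9, 17/2) → (9, 51/2); (6, 2) → (6, 6)

image vertices: (8, 21), (9, 33/2), (9, 51/2), (6, 6)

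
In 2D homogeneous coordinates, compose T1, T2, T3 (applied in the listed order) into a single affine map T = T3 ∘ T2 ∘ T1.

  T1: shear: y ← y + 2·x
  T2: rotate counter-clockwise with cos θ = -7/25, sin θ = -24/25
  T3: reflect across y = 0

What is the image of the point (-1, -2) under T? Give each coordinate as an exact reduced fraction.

T(p) = (-89/25, -52/25)

T1 shear: y ← y + 2·x: (-1, -2) → (-1, -4)
T2 rotate counter-clockwise with cos θ = -7/25, sin θ = -24/25: (-1, -4) → (-89/25, 52/25)
T3 reflect across y = 0: (-89/25, 52/25) → (-89/25, -52/25)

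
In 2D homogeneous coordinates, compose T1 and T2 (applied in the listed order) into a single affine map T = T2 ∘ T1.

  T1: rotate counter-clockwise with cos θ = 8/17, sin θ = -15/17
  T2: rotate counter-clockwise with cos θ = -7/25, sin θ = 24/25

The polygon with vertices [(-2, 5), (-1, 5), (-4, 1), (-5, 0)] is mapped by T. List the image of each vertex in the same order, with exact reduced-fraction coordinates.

image vertices: (-2093/425, 926/425), (-1789/425, 1223/425), (-89/25, -52/25), (-304/85, -297/85)

T1 rotate counter-clockwise with cos θ = 8/17, sin θ = -15/17: (-2, 5) → (59/17, 70/17); (-1, 5) → (67/17, 55/17); (-4, 1) → (-1, 4); (-5, 0) → (-40/17, 75/17)
T2 rotate counter-clockwise with cos θ = -7/25, sin θ = 24/25: (59/17, 70/17) → (-2093/425, 926/425); (67/17, 55/17) → (-1789/425, 1223/425); (-1, 4) → (-89/25, -52/25); (-40/17, 75/17) → (-304/85, -297/85)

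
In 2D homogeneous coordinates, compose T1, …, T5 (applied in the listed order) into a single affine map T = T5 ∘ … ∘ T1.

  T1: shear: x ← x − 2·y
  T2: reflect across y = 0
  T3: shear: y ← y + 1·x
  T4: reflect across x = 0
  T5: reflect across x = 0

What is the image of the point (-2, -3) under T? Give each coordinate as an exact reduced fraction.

T(p) = (4, 7)

T1 shear: x ← x − 2·y: (-2, -3) → (4, -3)
T2 reflect across y = 0: (4, -3) → (4, 3)
T3 shear: y ← y + 1·x: (4, 3) → (4, 7)
T4 reflect across x = 0: (4, 7) → (-4, 7)
T5 reflect across x = 0: (-4, 7) → (4, 7)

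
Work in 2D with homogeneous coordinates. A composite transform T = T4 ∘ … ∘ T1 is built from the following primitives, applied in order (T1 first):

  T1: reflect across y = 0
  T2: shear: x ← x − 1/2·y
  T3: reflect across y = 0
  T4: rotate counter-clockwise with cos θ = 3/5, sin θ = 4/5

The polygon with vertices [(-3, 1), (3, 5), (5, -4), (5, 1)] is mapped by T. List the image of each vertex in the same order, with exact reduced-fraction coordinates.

image vertices: (-23/10, -7/5), (-7/10, 37/5), (5, 0), (5/2, 5)

T1 reflect across y = 0: (-3, 1) → (-3, -1); (3, 5) → (3, -5); (5, -4) → (5, 4); (5, 1) → (5, -1)
T2 shear: x ← x − 1/2·y: (-3, -1) → (-5/2, -1); (3, -5) → (11/2, -5); (5, 4) → (3, 4); (5, -1) → (11/2, -1)
T3 reflect across y = 0: (-5/2, -1) → (-5/2, 1); (11/2, -5) → (11/2, 5); (3, 4) → (3, -4); (11/2, -1) → (11/2, 1)
T4 rotate counter-clockwise with cos θ = 3/5, sin θ = 4/5: (-5/2, 1) → (-23/10, -7/5); (11/2, 5) → (-7/10, 37/5); (3, -4) → (5, 0); (11/2, 1) → (5/2, 5)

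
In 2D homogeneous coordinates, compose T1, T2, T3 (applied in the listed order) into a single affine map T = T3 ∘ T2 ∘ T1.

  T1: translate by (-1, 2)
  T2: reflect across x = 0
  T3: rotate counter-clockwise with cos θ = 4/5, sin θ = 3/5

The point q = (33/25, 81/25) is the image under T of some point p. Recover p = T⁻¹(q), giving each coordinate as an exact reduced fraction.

T1 = [1 0 -1; 0 1 2; 0 0 1]
T2·T1 = [-1 0 1; 0 1 2; 0 0 1]
T3·…·T1 = [-4/5 -3/5 -2/5; -3/5 4/5 11/5; 0 0 1]
det M = -1; M⁻¹ = [-4/5 -3/5 1; -3/5 4/5 -2; 0 0 1]
M⁻¹ · (33/25, 81/25)ᵀ = (-2, -1/5)ᵀ

p = (-2, -1/5)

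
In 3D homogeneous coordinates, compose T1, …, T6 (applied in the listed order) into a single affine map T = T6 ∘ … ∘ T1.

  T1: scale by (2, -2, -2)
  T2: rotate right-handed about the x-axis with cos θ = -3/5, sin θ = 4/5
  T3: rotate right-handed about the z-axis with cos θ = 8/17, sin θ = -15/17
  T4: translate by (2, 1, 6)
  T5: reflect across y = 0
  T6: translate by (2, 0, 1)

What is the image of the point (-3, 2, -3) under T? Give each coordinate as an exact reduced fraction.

T(p) = (-16/17, -439/85, 1/5)

T1 scale by (2, -2, -2): (-3, 2, -3) → (-6, -4, 6)
T2 rotate right-handed about the x-axis with cos θ = -3/5, sin θ = 4/5: (-6, -4, 6) → (-6, -12/5, -34/5)
T3 rotate right-handed about the z-axis with cos θ = 8/17, sin θ = -15/17: (-6, -12/5, -34/5) → (-84/17, 354/85, -34/5)
T4 translate by (2, 1, 6): (-84/17, 354/85, -34/5) → (-50/17, 439/85, -4/5)
T5 reflect across y = 0: (-50/17, 439/85, -4/5) → (-50/17, -439/85, -4/5)
T6 translate by (2, 0, 1): (-50/17, -439/85, -4/5) → (-16/17, -439/85, 1/5)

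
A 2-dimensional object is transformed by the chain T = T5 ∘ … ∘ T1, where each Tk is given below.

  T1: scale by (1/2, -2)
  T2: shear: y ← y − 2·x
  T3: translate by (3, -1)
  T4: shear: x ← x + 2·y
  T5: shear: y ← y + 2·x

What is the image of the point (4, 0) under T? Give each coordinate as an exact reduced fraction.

T(p) = (-5, -15)

T1 scale by (1/2, -2): (4, 0) → (2, 0)
T2 shear: y ← y − 2·x: (2, 0) → (2, -4)
T3 translate by (3, -1): (2, -4) → (5, -5)
T4 shear: x ← x + 2·y: (5, -5) → (-5, -5)
T5 shear: y ← y + 2·x: (-5, -5) → (-5, -15)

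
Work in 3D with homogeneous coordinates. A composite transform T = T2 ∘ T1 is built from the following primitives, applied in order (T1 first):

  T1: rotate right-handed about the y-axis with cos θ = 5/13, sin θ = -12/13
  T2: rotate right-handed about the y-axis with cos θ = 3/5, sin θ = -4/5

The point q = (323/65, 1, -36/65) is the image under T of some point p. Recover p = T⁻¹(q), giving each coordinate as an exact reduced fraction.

T1 = [5/13 0 -12/13 0; 0 1 0 0; 12/13 0 5/13 0; 0 0 0 1]
T2·T1 = [-33/65 0 -56/65 0; 0 1 0 0; 56/65 0 -33/65 0; 0 0 0 1]
det M = 1; M⁻¹ = [-33/65 0 56/65 0; 0 1 0 0; -56/65 0 -33/65 0; 0 0 0 1]
M⁻¹ · (323/65, 1, -36/65)ᵀ = (-3, 1, -4)ᵀ

p = (-3, 1, -4)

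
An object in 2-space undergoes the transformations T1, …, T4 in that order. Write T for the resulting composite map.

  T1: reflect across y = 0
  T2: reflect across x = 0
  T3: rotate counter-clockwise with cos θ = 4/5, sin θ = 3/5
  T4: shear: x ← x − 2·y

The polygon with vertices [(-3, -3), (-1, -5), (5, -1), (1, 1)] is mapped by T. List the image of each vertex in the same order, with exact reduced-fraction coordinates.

image vertices: (-39/5, 21/5), (-57/5, 23/5), (-1/5, -11/5), (13/5, -7/5)

T1 reflect across y = 0: (-3, -3) → (-3, 3); (-1, -5) → (-1, 5); (5, -1) → (5, 1); (1, 1) → (1, -1)
T2 reflect across x = 0: (-3, 3) → (3, 3); (-1, 5) → (1, 5); (5, 1) → (-5, 1); (1, -1) → (-1, -1)
T3 rotate counter-clockwise with cos θ = 4/5, sin θ = 3/5: (3, 3) → (3/5, 21/5); (1, 5) → (-11/5, 23/5); (-5, 1) → (-23/5, -11/5); (-1, -1) → (-1/5, -7/5)
T4 shear: x ← x − 2·y: (3/5, 21/5) → (-39/5, 21/5); (-11/5, 23/5) → (-57/5, 23/5); (-23/5, -11/5) → (-1/5, -11/5); (-1/5, -7/5) → (13/5, -7/5)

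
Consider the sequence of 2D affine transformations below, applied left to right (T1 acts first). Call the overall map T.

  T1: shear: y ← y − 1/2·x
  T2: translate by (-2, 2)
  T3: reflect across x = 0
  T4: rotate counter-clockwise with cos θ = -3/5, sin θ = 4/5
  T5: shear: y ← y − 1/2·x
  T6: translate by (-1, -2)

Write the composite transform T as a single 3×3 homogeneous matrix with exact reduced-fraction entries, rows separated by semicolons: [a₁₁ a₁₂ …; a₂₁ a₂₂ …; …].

T = [1 -4/5 -19/5; -1 -1/5 -1/5; 0 0 1]

T1 = [1 0 0; -1/2 1 0; 0 0 1]
T2·T1 = [1 0 -2; -1/2 1 2; 0 0 1]
T3·…·T1 = [-1 0 2; -1/2 1 2; 0 0 1]
T4·…·T1 = [1 -4/5 -14/5; -1/2 -3/5 2/5; 0 0 1]
T5·…·T1 = [1 -4/5 -14/5; -1 -1/5 9/5; 0 0 1]
T6·…·T1 = [1 -4/5 -19/5; -1 -1/5 -1/5; 0 0 1]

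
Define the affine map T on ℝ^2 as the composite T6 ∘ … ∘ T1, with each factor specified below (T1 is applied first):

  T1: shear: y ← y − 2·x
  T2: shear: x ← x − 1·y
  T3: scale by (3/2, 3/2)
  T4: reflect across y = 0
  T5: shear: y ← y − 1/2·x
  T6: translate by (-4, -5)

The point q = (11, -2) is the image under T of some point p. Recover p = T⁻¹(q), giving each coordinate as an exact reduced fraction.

T1 = [1 0 0; -2 1 0; 0 0 1]
T2·T1 = [3 -1 0; -2 1 0; 0 0 1]
T3·…·T1 = [9/2 -3/2 0; -3 3/2 0; 0 0 1]
T4·…·T1 = [9/2 -3/2 0; 3 -3/2 0; 0 0 1]
T5·…·T1 = [9/2 -3/2 0; 3/4 -3/4 0; 0 0 1]
T6·…·T1 = [9/2 -3/2 -4; 3/4 -3/4 -5; 0 0 1]
det M = -9/4; M⁻¹ = [1/3 -2/3 -2; 1/3 -2 -26/3; 0 0 1]
M⁻¹ · (11, -2)ᵀ = (3, -1)ᵀ

p = (3, -1)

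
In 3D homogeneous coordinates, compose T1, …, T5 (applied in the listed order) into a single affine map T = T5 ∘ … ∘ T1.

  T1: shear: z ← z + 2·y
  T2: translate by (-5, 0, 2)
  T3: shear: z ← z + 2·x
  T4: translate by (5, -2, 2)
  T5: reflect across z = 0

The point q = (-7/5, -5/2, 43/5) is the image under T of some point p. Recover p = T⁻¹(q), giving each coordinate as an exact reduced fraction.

p = (-7/5, -1/2, 6/5)

T1 = [1 0 0 0; 0 1 0 0; 0 2 1 0; 0 0 0 1]
T2·T1 = [1 0 0 -5; 0 1 0 0; 0 2 1 2; 0 0 0 1]
T3·…·T1 = [1 0 0 -5; 0 1 0 0; 2 2 1 -8; 0 0 0 1]
T4·…·T1 = [1 0 0 0; 0 1 0 -2; 2 2 1 -6; 0 0 0 1]
T5·…·T1 = [1 0 0 0; 0 1 0 -2; -2 -2 -1 6; 0 0 0 1]
det M = -1; M⁻¹ = [1 0 0 0; 0 1 0 2; -2 -2 -1 2; 0 0 0 1]
M⁻¹ · (-7/5, -5/2, 43/5)ᵀ = (-7/5, -1/2, 6/5)ᵀ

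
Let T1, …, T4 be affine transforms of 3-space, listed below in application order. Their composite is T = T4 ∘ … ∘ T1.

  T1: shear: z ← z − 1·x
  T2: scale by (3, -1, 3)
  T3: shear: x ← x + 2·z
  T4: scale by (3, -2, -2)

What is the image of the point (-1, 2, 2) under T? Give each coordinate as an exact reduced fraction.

T1 shear: z ← z − 1·x: (-1, 2, 2) → (-1, 2, 3)
T2 scale by (3, -1, 3): (-1, 2, 3) → (-3, -2, 9)
T3 shear: x ← x + 2·z: (-3, -2, 9) → (15, -2, 9)
T4 scale by (3, -2, -2): (15, -2, 9) → (45, 4, -18)

T(p) = (45, 4, -18)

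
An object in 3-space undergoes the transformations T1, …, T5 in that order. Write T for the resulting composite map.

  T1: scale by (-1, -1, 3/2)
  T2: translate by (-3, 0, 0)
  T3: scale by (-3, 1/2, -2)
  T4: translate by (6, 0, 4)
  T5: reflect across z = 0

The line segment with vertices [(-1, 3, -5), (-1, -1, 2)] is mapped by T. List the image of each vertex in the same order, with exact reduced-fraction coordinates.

T1 scale by (-1, -1, 3/2): (-1, 3, -5) → (1, -3, -15/2); (-1, -1, 2) → (1, 1, 3)
T2 translate by (-3, 0, 0): (1, -3, -15/2) → (-2, -3, -15/2); (1, 1, 3) → (-2, 1, 3)
T3 scale by (-3, 1/2, -2): (-2, -3, -15/2) → (6, -3/2, 15); (-2, 1, 3) → (6, 1/2, -6)
T4 translate by (6, 0, 4): (6, -3/2, 15) → (12, -3/2, 19); (6, 1/2, -6) → (12, 1/2, -2)
T5 reflect across z = 0: (12, -3/2, 19) → (12, -3/2, -19); (12, 1/2, -2) → (12, 1/2, 2)

image vertices: (12, -3/2, -19), (12, 1/2, 2)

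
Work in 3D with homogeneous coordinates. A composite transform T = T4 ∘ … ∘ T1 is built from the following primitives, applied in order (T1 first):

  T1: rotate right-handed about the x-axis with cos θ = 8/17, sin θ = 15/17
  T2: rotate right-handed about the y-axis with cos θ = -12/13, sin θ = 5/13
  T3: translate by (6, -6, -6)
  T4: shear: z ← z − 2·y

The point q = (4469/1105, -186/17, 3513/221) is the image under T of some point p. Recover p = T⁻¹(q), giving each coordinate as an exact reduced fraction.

p = (9/5, -3, 4)

T1 = [1 0 0 0; 0 8/17 -15/17 0; 0 15/17 8/17 0; 0 0 0 1]
T2·T1 = [-12/13 75/221 40/221 0; 0 8/17 -15/17 0; -5/13 -180/221 -96/221 0; 0 0 0 1]
T3·…·T1 = [-12/13 75/221 40/221 6; 0 8/17 -15/17 -6; -5/13 -180/221 -96/221 -6; 0 0 0 1]
T4·…·T1 = [-12/13 75/221 40/221 6; 0 8/17 -15/17 -6; -5/13 -388/221 294/221 6; 0 0 0 1]
det M = 1; M⁻¹ = [-12/13 -10/13 -5/13 42/13; 75/221 -256/221 -180/221 -906/221; 40/221 -387/221 -96/221 -1986/221; 0 0 0 1]
M⁻¹ · (4469/1105, -186/17, 3513/221)ᵀ = (9/5, -3, 4)ᵀ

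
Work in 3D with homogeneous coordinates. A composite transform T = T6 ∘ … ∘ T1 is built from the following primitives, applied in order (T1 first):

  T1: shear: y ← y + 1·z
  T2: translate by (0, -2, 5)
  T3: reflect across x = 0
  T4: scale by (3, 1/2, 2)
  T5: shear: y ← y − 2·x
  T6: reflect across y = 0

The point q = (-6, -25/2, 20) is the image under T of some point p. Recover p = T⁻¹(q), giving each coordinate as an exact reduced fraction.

p = (2, -2, 5)

T1 = [1 0 0 0; 0 1 1 0; 0 0 1 0; 0 0 0 1]
T2·T1 = [1 0 0 0; 0 1 1 -2; 0 0 1 5; 0 0 0 1]
T3·…·T1 = [-1 0 0 0; 0 1 1 -2; 0 0 1 5; 0 0 0 1]
T4·…·T1 = [-3 0 0 0; 0 1/2 1/2 -1; 0 0 2 10; 0 0 0 1]
T5·…·T1 = [-3 0 0 0; 6 1/2 1/2 -1; 0 0 2 10; 0 0 0 1]
T6·…·T1 = [-3 0 0 0; -6 -1/2 -1/2 1; 0 0 2 10; 0 0 0 1]
det M = 3; M⁻¹ = [-1/3 0 0 0; 4 -2 -1/2 7; 0 0 1/2 -5; 0 0 0 1]
M⁻¹ · (-6, -25/2, 20)ᵀ = (2, -2, 5)ᵀ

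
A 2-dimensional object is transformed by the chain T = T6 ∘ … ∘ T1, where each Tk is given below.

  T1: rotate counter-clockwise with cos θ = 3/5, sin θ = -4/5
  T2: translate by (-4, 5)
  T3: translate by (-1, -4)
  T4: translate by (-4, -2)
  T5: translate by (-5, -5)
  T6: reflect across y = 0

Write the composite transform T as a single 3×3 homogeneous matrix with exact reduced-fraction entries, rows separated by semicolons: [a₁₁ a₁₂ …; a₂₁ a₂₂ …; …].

T1 = [3/5 4/5 0; -4/5 3/5 0; 0 0 1]
T2·T1 = [3/5 4/5 -4; -4/5 3/5 5; 0 0 1]
T3·…·T1 = [3/5 4/5 -5; -4/5 3/5 1; 0 0 1]
T4·…·T1 = [3/5 4/5 -9; -4/5 3/5 -1; 0 0 1]
T5·…·T1 = [3/5 4/5 -14; -4/5 3/5 -6; 0 0 1]
T6·…·T1 = [3/5 4/5 -14; 4/5 -3/5 6; 0 0 1]

T = [3/5 4/5 -14; 4/5 -3/5 6; 0 0 1]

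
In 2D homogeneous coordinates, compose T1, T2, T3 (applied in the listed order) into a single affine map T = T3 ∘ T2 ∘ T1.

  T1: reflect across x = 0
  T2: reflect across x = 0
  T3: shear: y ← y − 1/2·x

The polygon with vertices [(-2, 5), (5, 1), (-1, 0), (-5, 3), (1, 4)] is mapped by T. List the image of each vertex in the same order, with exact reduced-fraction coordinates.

T1 reflect across x = 0: (-2, 5) → (2, 5); (5, 1) → (-5, 1); (-1, 0) → (1, 0); (-5, 3) → (5, 3); (1, 4) → (-1, 4)
T2 reflect across x = 0: (2, 5) → (-2, 5); (-5, 1) → (5, 1); (1, 0) → (-1, 0); (5, 3) → (-5, 3); (-1, 4) → (1, 4)
T3 shear: y ← y − 1/2·x: (-2, 5) → (-2, 6); (5, 1) → (5, -3/2); (-1, 0) → (-1, 1/2); (-5, 3) → (-5, 11/2); (1, 4) → (1, 7/2)

image vertices: (-2, 6), (5, -3/2), (-1, 1/2), (-5, 11/2), (1, 7/2)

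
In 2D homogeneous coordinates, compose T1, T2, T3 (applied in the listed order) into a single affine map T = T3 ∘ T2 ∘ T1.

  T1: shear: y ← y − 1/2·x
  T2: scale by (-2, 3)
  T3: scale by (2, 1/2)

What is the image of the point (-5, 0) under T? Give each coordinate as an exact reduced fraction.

T1 shear: y ← y − 1/2·x: (-5, 0) → (-5, 5/2)
T2 scale by (-2, 3): (-5, 5/2) → (10, 15/2)
T3 scale by (2, 1/2): (10, 15/2) → (20, 15/4)

T(p) = (20, 15/4)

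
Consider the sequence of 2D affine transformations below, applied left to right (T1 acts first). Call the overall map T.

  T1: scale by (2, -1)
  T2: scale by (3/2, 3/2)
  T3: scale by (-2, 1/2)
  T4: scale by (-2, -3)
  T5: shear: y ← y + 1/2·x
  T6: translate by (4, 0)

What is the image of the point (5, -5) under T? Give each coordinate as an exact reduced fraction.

T(p) = (64, 75/4)

T1 scale by (2, -1): (5, -5) → (10, 5)
T2 scale by (3/2, 3/2): (10, 5) → (15, 15/2)
T3 scale by (-2, 1/2): (15, 15/2) → (-30, 15/4)
T4 scale by (-2, -3): (-30, 15/4) → (60, -45/4)
T5 shear: y ← y + 1/2·x: (60, -45/4) → (60, 75/4)
T6 translate by (4, 0): (60, 75/4) → (64, 75/4)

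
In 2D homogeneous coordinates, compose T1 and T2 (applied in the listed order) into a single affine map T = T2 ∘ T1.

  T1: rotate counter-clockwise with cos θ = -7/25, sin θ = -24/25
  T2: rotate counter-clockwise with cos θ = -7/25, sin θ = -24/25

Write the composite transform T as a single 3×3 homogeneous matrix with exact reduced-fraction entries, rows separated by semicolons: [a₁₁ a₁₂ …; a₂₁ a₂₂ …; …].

T = [-527/625 -336/625 0; 336/625 -527/625 0; 0 0 1]

T1 = [-7/25 24/25 0; -24/25 -7/25 0; 0 0 1]
T2·T1 = [-527/625 -336/625 0; 336/625 -527/625 0; 0 0 1]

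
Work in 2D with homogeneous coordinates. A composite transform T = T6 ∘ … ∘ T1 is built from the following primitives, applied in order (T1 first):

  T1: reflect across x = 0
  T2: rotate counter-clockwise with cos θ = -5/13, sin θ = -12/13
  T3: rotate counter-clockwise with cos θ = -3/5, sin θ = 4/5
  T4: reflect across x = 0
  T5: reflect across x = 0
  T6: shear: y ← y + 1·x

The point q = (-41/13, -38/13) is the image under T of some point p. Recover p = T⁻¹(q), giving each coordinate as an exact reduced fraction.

p = (3, 1)

T1 = [-1 0 0; 0 1 0; 0 0 1]
T2·T1 = [5/13 12/13 0; 12/13 -5/13 0; 0 0 1]
T3·…·T1 = [-63/65 -16/65 0; -16/65 63/65 0; 0 0 1]
T4·…·T1 = [63/65 16/65 0; -16/65 63/65 0; 0 0 1]
T5·…·T1 = [-63/65 -16/65 0; -16/65 63/65 0; 0 0 1]
T6·…·T1 = [-63/65 -16/65 0; -79/65 47/65 0; 0 0 1]
det M = -1; M⁻¹ = [-47/65 -16/65 0; -79/65 63/65 0; 0 0 1]
M⁻¹ · (-41/13, -38/13)ᵀ = (3, 1)ᵀ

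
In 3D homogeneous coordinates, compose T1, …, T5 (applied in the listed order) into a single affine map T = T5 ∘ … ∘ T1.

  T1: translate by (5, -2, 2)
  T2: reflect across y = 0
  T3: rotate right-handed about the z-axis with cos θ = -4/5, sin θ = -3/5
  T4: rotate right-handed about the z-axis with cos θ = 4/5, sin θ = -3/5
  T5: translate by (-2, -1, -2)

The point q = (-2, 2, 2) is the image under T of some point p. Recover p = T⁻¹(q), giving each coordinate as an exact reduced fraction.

T1 = [1 0 0 5; 0 1 0 -2; 0 0 1 2; 0 0 0 1]
T2·T1 = [1 0 0 5; 0 -1 0 2; 0 0 1 2; 0 0 0 1]
T3·…·T1 = [-4/5 -3/5 0 -14/5; -3/5 4/5 0 -23/5; 0 0 1 2; 0 0 0 1]
T4·…·T1 = [-1 0 0 -5; 0 1 0 -2; 0 0 1 2; 0 0 0 1]
T5·…·T1 = [-1 0 0 -7; 0 1 0 -3; 0 0 1 0; 0 0 0 1]
det M = -1; M⁻¹ = [-1 0 0 -7; 0 1 0 3; 0 0 1 0; 0 0 0 1]
M⁻¹ · (-2, 2, 2)ᵀ = (-5, 5, 2)ᵀ

p = (-5, 5, 2)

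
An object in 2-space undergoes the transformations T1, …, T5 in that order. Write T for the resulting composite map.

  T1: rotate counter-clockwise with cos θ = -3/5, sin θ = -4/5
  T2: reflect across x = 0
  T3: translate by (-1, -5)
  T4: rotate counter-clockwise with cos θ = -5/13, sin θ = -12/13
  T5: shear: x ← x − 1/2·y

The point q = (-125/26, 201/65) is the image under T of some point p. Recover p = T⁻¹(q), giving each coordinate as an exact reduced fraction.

T1 = [-3/5 4/5 0; -4/5 -3/5 0; 0 0 1]
T2·T1 = [3/5 -4/5 0; -4/5 -3/5 0; 0 0 1]
T3·…·T1 = [3/5 -4/5 -1; -4/5 -3/5 -5; 0 0 1]
T4·…·T1 = [-63/65 -16/65 -55/13; -16/65 63/65 37/13; 0 0 1]
T5·…·T1 = [-11/13 -19/26 -147/26; -16/65 63/65 37/13; 0 0 1]
det M = -1; M⁻¹ = [-63/65 -19/26 -17/5; -16/65 11/13 -19/5; 0 0 1]
M⁻¹ · (-125/26, 201/65)ᵀ = (-1, 0)ᵀ

p = (-1, 0)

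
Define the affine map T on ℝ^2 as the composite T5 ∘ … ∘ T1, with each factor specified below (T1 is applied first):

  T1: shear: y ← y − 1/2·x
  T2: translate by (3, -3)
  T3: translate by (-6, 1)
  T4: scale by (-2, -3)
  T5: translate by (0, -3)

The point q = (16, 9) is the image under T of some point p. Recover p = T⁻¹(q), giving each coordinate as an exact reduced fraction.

p = (-5, -9/2)

T1 = [1 0 0; -1/2 1 0; 0 0 1]
T2·T1 = [1 0 3; -1/2 1 -3; 0 0 1]
T3·…·T1 = [1 0 -3; -1/2 1 -2; 0 0 1]
T4·…·T1 = [-2 0 6; 3/2 -3 6; 0 0 1]
T5·…·T1 = [-2 0 6; 3/2 -3 3; 0 0 1]
det M = 6; M⁻¹ = [-1/2 0 3; -1/4 -1/3 5/2; 0 0 1]
M⁻¹ · (16, 9)ᵀ = (-5, -9/2)ᵀ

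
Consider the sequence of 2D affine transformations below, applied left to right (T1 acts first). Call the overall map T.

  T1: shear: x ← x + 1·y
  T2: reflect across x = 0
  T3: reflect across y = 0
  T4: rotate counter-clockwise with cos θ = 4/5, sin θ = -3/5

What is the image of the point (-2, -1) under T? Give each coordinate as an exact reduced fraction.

T(p) = (3, -1)

T1 shear: x ← x + 1·y: (-2, -1) → (-3, -1)
T2 reflect across x = 0: (-3, -1) → (3, -1)
T3 reflect across y = 0: (3, -1) → (3, 1)
T4 rotate counter-clockwise with cos θ = 4/5, sin θ = -3/5: (3, 1) → (3, -1)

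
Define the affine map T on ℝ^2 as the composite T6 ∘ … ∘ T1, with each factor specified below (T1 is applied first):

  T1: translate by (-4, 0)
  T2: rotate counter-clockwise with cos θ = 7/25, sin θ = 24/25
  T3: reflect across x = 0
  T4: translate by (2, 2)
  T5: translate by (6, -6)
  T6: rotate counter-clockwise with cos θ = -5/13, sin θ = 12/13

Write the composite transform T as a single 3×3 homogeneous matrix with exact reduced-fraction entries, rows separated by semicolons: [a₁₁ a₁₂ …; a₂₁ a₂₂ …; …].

T = [-253/325 -204/325 1212/325; -204/325 253/325 3716/325; 0 0 1]

T1 = [1 0 -4; 0 1 0; 0 0 1]
T2·T1 = [7/25 -24/25 -28/25; 24/25 7/25 -96/25; 0 0 1]
T3·…·T1 = [-7/25 24/25 28/25; 24/25 7/25 -96/25; 0 0 1]
T4·…·T1 = [-7/25 24/25 78/25; 24/25 7/25 -46/25; 0 0 1]
T5·…·T1 = [-7/25 24/25 228/25; 24/25 7/25 -196/25; 0 0 1]
T6·…·T1 = [-253/325 -204/325 1212/325; -204/325 253/325 3716/325; 0 0 1]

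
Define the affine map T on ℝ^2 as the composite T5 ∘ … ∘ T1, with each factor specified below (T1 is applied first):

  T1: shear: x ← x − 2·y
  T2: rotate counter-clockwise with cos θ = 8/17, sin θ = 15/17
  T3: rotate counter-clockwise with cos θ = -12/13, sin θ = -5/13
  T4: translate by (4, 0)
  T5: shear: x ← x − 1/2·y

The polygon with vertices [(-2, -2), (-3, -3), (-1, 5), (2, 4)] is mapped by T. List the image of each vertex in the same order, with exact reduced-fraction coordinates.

image vertices: (601/221, -398/221), (919/442, -597/221), (2115/442, 2315/221), (1272/221, 1236/221)

T1 shear: x ← x − 2·y: (-2, -2) → (2, -2); (-3, -3) → (3, -3); (-1, 5) → (-11, 5); (2, 4) → (-6, 4)
T2 rotate counter-clockwise with cos θ = 8/17, sin θ = 15/17: (2, -2) → (46/17, 14/17); (3, -3) → (69/17, 21/17); (-11, 5) → (-163/17, -125/17); (-6, 4) → (-108/17, -58/17)
T3 rotate counter-clockwise with cos θ = -12/13, sin θ = -5/13: (46/17, 14/17) → (-482/221, -398/221); (69/17, 21/17) → (-723/221, -597/221); (-163/17, -125/17) → (1331/221, 2315/221); (-108/17, -58/17) → (1006/221, 1236/221)
T4 translate by (4, 0): (-482/221, -398/221) → (402/221, -398/221); (-723/221, -597/221) → (161/221, -597/221); (1331/221, 2315/221) → (2215/221, 2315/221); (1006/221, 1236/221) → (1890/221, 1236/221)
T5 shear: x ← x − 1/2·y: (402/221, -398/221) → (601/221, -398/221); (161/221, -597/221) → (919/442, -597/221); (2215/221, 2315/221) → (2115/442, 2315/221); (1890/221, 1236/221) → (1272/221, 1236/221)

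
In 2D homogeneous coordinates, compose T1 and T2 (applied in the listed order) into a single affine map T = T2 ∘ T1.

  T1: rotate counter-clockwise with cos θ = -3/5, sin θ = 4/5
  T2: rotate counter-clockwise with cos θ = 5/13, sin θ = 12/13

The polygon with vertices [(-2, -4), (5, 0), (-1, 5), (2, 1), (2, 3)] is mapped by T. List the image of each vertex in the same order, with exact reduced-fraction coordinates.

image vertices: (62/65, 284/65), (-63/13, -16/13), (11/5, -23/5), (-22/13, -19/13), (-6/5, -17/5)

T1 rotate counter-clockwise with cos θ = -3/5, sin θ = 4/5: (-2, -4) → (22/5, 4/5); (5, 0) → (-3, 4); (-1, 5) → (-17/5, -19/5); (2, 1) → (-2, 1); (2, 3) → (-18/5, -1/5)
T2 rotate counter-clockwise with cos θ = 5/13, sin θ = 12/13: (22/5, 4/5) → (62/65, 284/65); (-3, 4) → (-63/13, -16/13); (-17/5, -19/5) → (11/5, -23/5); (-2, 1) → (-22/13, -19/13); (-18/5, -1/5) → (-6/5, -17/5)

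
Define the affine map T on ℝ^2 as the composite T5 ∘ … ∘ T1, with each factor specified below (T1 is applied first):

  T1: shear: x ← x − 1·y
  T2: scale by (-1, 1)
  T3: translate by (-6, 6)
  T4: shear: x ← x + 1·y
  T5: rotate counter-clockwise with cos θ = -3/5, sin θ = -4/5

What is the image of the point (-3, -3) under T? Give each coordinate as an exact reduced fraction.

T(p) = (21/5, 3/5)

T1 shear: x ← x − 1·y: (-3, -3) → (0, -3)
T2 scale by (-1, 1): (0, -3) → (0, -3)
T3 translate by (-6, 6): (0, -3) → (-6, 3)
T4 shear: x ← x + 1·y: (-6, 3) → (-3, 3)
T5 rotate counter-clockwise with cos θ = -3/5, sin θ = -4/5: (-3, 3) → (21/5, 3/5)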